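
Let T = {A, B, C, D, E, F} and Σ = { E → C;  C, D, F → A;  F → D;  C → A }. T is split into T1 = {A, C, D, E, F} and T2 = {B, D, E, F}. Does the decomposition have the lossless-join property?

Common attributes: T1 ∩ T2 = {D, E, F}.
Closure of {D, E, F}: E → C applies, adding C; C, D, F → A applies, adding A. So (D, E, F)⁺ = {A, C, D, E, F}.
This closure contains every attribute of T1, so T1 ∩ T2 → T1. The join is lossless.

Yes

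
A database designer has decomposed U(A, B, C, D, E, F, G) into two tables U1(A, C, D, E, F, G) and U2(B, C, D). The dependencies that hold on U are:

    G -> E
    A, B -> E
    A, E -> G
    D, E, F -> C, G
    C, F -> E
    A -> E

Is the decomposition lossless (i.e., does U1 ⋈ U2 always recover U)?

No

Common attributes: U1 ∩ U2 = {C, D}.
No dependency enlarges {C, D}, so (C, D)⁺ = {C, D}.
The closure contains neither all of U1 = {A, C, D, E, F, G} nor all of U2 = {B, C, D}, so the common attributes are not a superkey of either fragment. The join is lossy.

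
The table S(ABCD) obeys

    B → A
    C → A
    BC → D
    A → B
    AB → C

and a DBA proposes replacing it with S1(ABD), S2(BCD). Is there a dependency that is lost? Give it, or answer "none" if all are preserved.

none

B → A lies within S1.
C → A: restricted closure across fragments reaches A.
BC → D lies within S2.
A → B lies within S1.
AB → C: restricted closure across fragments reaches C.
Every dependency is enforceable on the fragments, so the decomposition is dependency-preserving.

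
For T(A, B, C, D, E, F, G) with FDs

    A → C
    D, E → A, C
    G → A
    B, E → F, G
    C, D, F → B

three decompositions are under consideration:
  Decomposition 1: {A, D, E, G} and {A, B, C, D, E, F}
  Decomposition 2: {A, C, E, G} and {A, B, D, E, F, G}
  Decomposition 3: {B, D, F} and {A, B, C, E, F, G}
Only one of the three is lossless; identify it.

Decomposition 1: common = {A, D, E}, closure = {A, C, D, E} → lossy.
Decomposition 2: common = {A, E, G}, closure = {A, C, E, G} → lossless.
Decomposition 3: common = {B, F}, closure = {B, F} → lossy.

Decomposition 2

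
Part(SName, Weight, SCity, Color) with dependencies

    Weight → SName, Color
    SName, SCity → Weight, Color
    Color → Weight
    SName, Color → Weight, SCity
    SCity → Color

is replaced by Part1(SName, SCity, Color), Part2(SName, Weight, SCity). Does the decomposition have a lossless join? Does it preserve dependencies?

lossless and dependency-preserving

Lossless test: (SName, SCity)⁺ = {SName, Weight, SCity, Color}, which contains all of one fragment — lossless.
Dependency preservation: Weight → SName, Color; SName, SCity → Weight, Color; Color → Weight; SName, Color → Weight, SCity are not contained in any single fragment, but the restricted closure of each left-hand side across the fragments still reaches the right-hand side; the remaining FDs each lie inside some fragment. All dependencies are preserved.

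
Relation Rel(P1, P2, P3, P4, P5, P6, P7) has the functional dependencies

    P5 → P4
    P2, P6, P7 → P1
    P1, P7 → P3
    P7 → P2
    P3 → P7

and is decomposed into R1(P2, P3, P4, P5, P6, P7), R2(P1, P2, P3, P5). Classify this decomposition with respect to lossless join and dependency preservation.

lossy and not dependency-preserving

Lossless test: (P2, P3, P5)⁺ = {P2, P3, P4, P5, P7}, which is a superkey of neither fragment — lossy.
Dependency preservation: the restricted closure of {P2, P6, P7} across the fragments never reaches {P1}, so P2, P6, P7 → P1 cannot be enforced without a join — not preserved.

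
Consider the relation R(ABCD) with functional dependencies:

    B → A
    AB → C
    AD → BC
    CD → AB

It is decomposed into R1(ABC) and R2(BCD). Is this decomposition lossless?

Yes

Common attributes: R1 ∩ R2 = {BC}.
Closure of {BC}: B → A applies, adding A. So (BC)⁺ = {ABC}.
This closure contains every attribute of R1, so R1 ∩ R2 → R1. The join is lossless.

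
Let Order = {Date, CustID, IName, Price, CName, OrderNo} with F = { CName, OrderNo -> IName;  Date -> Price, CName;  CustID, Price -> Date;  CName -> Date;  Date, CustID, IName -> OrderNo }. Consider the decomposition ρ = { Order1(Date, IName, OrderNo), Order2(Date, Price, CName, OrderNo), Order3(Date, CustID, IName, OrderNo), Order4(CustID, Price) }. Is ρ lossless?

Chase test. Columns are Date, CustID, IName, Price, CName, OrderNo; row i has aⱼ where attribute j ∈ Orderi, else bᵢⱼ.
Initial tableau (one row per fragment):
  row 1: a1 b12 a3 b14 b15 a6
  row 2: a1 b22 b23 a4 a5 a6
  row 3: a1 a2 a3 b34 b35 a6
  row 4: b41 a2 b43 a4 b45 b46
Rows 1 and 2 agree on Date; apply Date→Price, CName and equate their Price, CName entries.
Rows 1 and 3 agree on Date; apply Date→Price, CName and equate their Price, CName entries.
Rows 3 and 4 agree on CustID, Price; apply CustID, Price→Date and equate their Date entries.
Rows 1 and 2 agree on CName, OrderNo; apply CName, OrderNo→IName and equate their IName entries.
Rows 1 and 4 agree on Date; apply Date→Price, CName and equate their Price, CName entries.
Row 3 is now all distinguished symbols — the join is lossless.

Yes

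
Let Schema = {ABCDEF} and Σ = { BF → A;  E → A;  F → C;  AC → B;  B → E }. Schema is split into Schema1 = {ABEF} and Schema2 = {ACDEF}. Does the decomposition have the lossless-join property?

Common attributes: Schema1 ∩ Schema2 = {AEF}.
Closure of {AEF}: F → C applies, adding C; AC → B applies, adding B. So (AEF)⁺ = {ABCEF}.
This closure contains every attribute of Schema1, so Schema1 ∩ Schema2 → Schema1. The join is lossless.

Yes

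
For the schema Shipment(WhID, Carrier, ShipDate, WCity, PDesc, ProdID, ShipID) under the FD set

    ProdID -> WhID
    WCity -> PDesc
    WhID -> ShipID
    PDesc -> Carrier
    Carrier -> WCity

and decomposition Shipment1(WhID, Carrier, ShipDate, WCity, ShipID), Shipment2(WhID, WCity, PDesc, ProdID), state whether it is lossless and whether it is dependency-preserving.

lossy but dependency-preserving

Lossless test: (WhID, WCity)⁺ = {WhID, Carrier, WCity, PDesc, ShipID}, which is a superkey of neither fragment — lossy.
Dependency preservation: PDesc → Carrier is not contained in any single fragment, but the restricted closure of its left-hand side across the fragments still reaches the right-hand side; the remaining FDs each lie inside some fragment. All dependencies are preserved.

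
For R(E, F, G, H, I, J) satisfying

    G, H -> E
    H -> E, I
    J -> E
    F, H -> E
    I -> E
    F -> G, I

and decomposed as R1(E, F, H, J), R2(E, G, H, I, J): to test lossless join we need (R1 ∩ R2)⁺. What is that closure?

E, H, I, J

R1 ∩ R2 = {E, H, J}.
H → E, I applies, adding I
Closure: {E, H, I, J}.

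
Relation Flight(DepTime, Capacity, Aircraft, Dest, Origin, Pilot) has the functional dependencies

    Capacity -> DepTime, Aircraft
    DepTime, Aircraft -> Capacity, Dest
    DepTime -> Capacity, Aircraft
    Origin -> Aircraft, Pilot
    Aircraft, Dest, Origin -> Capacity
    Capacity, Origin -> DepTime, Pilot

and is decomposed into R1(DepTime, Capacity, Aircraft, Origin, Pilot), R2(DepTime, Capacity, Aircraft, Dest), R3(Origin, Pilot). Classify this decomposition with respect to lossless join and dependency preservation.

Lossless test (chase): Rows 1 and 2 agree on DepTime, Aircraft; apply DepTime, Aircraft→Capacity, Dest and equate their Capacity, Dest entries. Rows 1 and 3 agree on Origin; apply Origin→Aircraft, Pilot and equate their Aircraft, Pilot entries. Row 1 is now all distinguished symbols — the join is lossless.
Dependency preservation: the restricted closure of {Aircraft, Dest, Origin} across the fragments never reaches {Capacity}, so Aircraft, Dest, Origin → Capacity cannot be enforced without a join — not preserved.

lossless but not dependency-preserving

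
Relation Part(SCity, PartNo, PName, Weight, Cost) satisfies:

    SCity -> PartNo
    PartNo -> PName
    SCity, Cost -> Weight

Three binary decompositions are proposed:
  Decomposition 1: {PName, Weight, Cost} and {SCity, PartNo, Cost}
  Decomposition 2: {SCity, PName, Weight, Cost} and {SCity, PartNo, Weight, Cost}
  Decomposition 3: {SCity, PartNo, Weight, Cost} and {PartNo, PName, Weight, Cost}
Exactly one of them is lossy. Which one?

Decomposition 1

Decomposition 1: common = {Cost}, closure = {Cost} → lossy.
Decomposition 2: common = {SCity, Weight, Cost}, closure = {SCity, PartNo, PName, Weight, Cost} → lossless.
Decomposition 3: common = {PartNo, Weight, Cost}, closure = {PartNo, PName, Weight, Cost} → lossless.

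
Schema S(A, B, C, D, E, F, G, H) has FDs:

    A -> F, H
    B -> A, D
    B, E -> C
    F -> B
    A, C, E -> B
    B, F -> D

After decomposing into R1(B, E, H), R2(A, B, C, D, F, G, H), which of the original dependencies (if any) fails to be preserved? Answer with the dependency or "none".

B, E -> C

Check B, E → C: no single fragment contains all of {B, C, E}, and the restricted closure of {B, E} across the fragments never reaches {C}.
A → F, H is preserved.
B → A, D is preserved.
F → B is preserved.
A, C, E → B is preserved.
B, F → D is preserved.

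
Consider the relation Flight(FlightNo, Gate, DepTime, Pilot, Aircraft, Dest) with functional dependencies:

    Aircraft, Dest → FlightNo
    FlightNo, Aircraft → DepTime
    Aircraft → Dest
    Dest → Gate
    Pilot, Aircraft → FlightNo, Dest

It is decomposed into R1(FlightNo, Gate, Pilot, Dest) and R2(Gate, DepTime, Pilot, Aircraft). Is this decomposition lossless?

Common attributes: R1 ∩ R2 = {Gate, Pilot}.
No dependency enlarges {Gate, Pilot}, so (Gate, Pilot)⁺ = {Gate, Pilot}.
The closure contains neither all of R1 = {FlightNo, Gate, Pilot, Dest} nor all of R2 = {Gate, DepTime, Pilot, Aircraft}, so the common attributes are not a superkey of either fragment. The join is lossy.

No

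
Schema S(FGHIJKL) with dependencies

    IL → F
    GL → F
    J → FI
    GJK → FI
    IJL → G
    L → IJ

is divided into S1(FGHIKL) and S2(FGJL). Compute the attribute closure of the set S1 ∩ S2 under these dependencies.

S1 ∩ S2 = {FGL}.
L → IJ applies, adding IJ
Closure: {FGIJL}.

FGIJL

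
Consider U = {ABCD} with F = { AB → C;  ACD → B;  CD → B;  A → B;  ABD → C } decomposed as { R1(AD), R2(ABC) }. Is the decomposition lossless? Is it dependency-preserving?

lossless but not dependency-preserving

Lossless test: (A)⁺ = {ABC}, which contains all of one fragment — lossless.
Dependency preservation: the restricted closure of {CD} across the fragments never reaches {B}, so CD → B cannot be enforced without a join — not preserved.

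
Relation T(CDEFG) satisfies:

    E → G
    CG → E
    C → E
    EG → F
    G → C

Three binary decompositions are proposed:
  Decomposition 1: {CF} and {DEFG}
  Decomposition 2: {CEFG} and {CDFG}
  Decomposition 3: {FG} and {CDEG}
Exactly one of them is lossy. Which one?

Decomposition 1: common = {F}, closure = {F} → lossy.
Decomposition 2: common = {CFG}, closure = {CEFG} → lossless.
Decomposition 3: common = {G}, closure = {CEFG} → lossless.

Decomposition 1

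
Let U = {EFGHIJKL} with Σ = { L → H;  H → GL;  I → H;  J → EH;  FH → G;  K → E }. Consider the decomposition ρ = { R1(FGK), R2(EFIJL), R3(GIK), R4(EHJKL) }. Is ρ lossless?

Chase test. Columns are EFGHIJKL; row i has aⱼ where attribute j ∈ Ri, else bᵢⱼ.
Initial tableau (one row per fragment):
  row 1: b11 a2 a3 b14 b15 b16 a7 b18
  row 2: a1 a2 b23 b24 a5 a6 b27 a8
  row 3: b31 b32 a3 b34 a5 b36 a7 b38
  row 4: a1 b42 b43 a4 b45 a6 a7 a8
Rows 2 and 4 agree on L; apply L→H and equate their H entries.
Rows 2 and 4 agree on H; apply H→GL and equate their GL entries.
Rows 2 and 3 agree on I; apply I→H and equate their H entries.
Rows 1 and 3 agree on K; apply K→E and equate their E entries.
Rows 1 and 4 agree on K; apply K→E and equate their E entries.
Rows 2 and 3 agree on H; apply H→GL and equate their GL entries.
No row becomes fully distinguished — the join is lossy.

No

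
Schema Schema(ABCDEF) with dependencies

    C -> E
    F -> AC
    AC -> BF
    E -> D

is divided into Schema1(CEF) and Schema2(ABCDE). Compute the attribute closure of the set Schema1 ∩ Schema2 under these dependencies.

CDE

Schema1 ∩ Schema2 = {CE}.
E → D applies, adding D
Closure: {CDE}.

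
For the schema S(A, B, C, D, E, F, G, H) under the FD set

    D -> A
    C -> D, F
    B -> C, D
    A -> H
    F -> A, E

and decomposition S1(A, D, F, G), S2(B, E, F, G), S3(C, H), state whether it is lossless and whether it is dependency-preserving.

Lossless test (chase): Rows 1 and 2 agree on F; apply F→A, E and equate their A, E entries. Rows 1 and 2 agree on A; apply A→H and equate their H entries. No row becomes fully distinguished — the join is lossy.
Dependency preservation: the restricted closure of {C} across the fragments never reaches {D, F}, so C → D, F cannot be enforced without a join — not preserved.

lossy and not dependency-preserving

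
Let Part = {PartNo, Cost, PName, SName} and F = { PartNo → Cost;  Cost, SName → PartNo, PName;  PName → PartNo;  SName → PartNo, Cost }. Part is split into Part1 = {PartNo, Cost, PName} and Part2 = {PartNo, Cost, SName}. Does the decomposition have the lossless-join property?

No

Common attributes: Part1 ∩ Part2 = {PartNo, Cost}.
No dependency enlarges {PartNo, Cost}, so (PartNo, Cost)⁺ = {PartNo, Cost}.
The closure contains neither all of Part1 = {PartNo, Cost, PName} nor all of Part2 = {PartNo, Cost, SName}, so the common attributes are not a superkey of either fragment. The join is lossy.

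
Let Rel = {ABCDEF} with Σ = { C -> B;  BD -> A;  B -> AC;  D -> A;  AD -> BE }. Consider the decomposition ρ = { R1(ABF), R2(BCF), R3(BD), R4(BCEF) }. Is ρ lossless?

Chase test. Columns are ABCDEF; row i has aⱼ where attribute j ∈ Ri, else bᵢⱼ.
Initial tableau (one row per fragment):
  row 1: a1 a2 b13 b14 b15 a6
  row 2: b21 a2 a3 b24 b25 a6
  row 3: b31 a2 b33 a4 b35 b36
  row 4: b41 a2 a3 b44 a5 a6
Rows 1 and 2 agree on B; apply B→AC and equate their AC entries.
Rows 1 and 3 agree on B; apply B→AC and equate their AC entries.
Rows 1 and 4 agree on B; apply B→AC and equate their AC entries.
No row becomes fully distinguished — the join is lossy.

No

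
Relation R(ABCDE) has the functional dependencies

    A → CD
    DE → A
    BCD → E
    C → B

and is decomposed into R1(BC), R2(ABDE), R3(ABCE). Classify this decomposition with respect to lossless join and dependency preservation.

Lossless test (chase): Rows 2 and 3 agree on A; apply A→CD and equate their CD entries. Row 2 is now all distinguished symbols — the join is lossless.
Dependency preservation: the restricted closure of {BCD} across the fragments never reaches {E}, so BCD → E cannot be enforced without a join — not preserved.

lossless but not dependency-preserving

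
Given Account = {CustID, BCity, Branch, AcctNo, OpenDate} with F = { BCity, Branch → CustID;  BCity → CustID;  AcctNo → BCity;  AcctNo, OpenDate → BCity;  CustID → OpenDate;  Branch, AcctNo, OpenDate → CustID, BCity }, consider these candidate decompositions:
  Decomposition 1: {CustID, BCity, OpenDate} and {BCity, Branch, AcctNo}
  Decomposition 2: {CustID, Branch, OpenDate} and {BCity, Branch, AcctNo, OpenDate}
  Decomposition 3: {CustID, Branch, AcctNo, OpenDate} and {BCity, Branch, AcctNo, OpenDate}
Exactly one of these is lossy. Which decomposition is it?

Decomposition 1: common = {BCity}, closure = {CustID, BCity, OpenDate} → lossless.
Decomposition 2: common = {Branch, OpenDate}, closure = {Branch, OpenDate} → lossy.
Decomposition 3: common = {Branch, AcctNo, OpenDate}, closure = {CustID, BCity, Branch, AcctNo, OpenDate} → lossless.

Decomposition 2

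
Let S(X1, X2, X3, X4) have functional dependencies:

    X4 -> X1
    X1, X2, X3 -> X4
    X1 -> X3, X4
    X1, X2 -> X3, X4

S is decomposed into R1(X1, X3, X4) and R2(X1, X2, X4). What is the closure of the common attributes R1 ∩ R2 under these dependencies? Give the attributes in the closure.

R1 ∩ R2 = {X1, X4}.
X1 → X3, X4 applies, adding X3
Closure: {X1, X3, X4}.

X1, X3, X4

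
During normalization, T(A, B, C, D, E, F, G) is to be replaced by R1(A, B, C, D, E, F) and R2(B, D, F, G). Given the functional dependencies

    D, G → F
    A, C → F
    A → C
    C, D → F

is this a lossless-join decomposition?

No

Common attributes: R1 ∩ R2 = {B, D, F}.
No dependency enlarges {B, D, F}, so (B, D, F)⁺ = {B, D, F}.
The closure contains neither all of R1 = {A, B, C, D, E, F} nor all of R2 = {B, D, F, G}, so the common attributes are not a superkey of either fragment. The join is lossy.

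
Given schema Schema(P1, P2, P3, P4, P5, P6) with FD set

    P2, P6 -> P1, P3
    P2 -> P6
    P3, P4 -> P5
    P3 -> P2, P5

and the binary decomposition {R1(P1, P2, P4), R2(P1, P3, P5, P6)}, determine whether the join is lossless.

Common attributes: R1 ∩ R2 = {P1}.
No dependency enlarges {P1}, so (P1)⁺ = {P1}.
The closure contains neither all of R1 = {P1, P2, P4} nor all of R2 = {P1, P3, P5, P6}, so the common attributes are not a superkey of either fragment. The join is lossy.

No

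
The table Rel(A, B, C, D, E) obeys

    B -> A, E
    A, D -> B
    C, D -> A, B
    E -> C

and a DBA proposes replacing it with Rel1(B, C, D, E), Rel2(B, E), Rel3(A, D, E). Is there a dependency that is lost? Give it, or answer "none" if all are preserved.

Check B → A, E: no single fragment contains all of {A, B, E}, and the restricted closure of {B} across the fragments never reaches {A, E}.
A, D → B is preserved.
C, D → A, B is preserved.
E → C is preserved.

B -> A, E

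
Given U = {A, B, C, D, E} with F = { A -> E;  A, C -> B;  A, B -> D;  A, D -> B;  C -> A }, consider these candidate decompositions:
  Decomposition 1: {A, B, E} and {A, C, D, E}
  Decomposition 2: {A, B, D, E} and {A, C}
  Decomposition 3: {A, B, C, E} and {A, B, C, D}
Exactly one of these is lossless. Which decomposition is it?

Decomposition 3

Decomposition 1: common = {A, E}, closure = {A, E} → lossy.
Decomposition 2: common = {A}, closure = {A, E} → lossy.
Decomposition 3: common = {A, B, C}, closure = {A, B, C, D, E} → lossless.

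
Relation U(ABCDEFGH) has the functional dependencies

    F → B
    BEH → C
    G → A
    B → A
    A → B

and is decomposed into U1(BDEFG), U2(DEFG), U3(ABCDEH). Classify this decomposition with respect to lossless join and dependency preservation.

Lossless test (chase): Rows 1 and 2 agree on F; apply F→B and equate their B entries. Rows 1 and 2 agree on G; apply G→A and equate their A entries. Rows 1 and 3 agree on B; apply B→A and equate their A entries. No row becomes fully distinguished — the join is lossy.
Dependency preservation: G → A is not contained in any single fragment, but the restricted closure of its left-hand side across the fragments still reaches the right-hand side; the remaining FDs each lie inside some fragment. All dependencies are preserved.

lossy but dependency-preserving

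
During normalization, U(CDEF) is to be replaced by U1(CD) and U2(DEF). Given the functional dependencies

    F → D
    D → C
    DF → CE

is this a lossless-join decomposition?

Common attributes: U1 ∩ U2 = {D}.
Closure of {D}: D → C applies, adding C. So (D)⁺ = {CD}.
This closure contains every attribute of U1, so U1 ∩ U2 → U1. The join is lossless.

Yes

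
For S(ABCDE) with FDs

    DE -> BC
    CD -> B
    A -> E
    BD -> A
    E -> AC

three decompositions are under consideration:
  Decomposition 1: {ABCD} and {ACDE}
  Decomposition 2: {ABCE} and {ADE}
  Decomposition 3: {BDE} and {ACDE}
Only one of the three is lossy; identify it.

Decomposition 1: common = {ACD}, closure = {ABCDE} → lossless.
Decomposition 2: common = {AE}, closure = {ACE} → lossy.
Decomposition 3: common = {DE}, closure = {ABCDE} → lossless.

Decomposition 2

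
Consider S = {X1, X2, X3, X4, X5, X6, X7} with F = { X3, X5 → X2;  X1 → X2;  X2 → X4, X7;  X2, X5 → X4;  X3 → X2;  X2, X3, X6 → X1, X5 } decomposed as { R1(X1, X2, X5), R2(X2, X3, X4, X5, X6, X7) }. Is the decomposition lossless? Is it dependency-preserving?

lossy and not dependency-preserving

Lossless test: (X2, X5)⁺ = {X2, X4, X5, X7}, which is a superkey of neither fragment — lossy.
Dependency preservation: the restricted closure of {X2, X3, X6} across the fragments never reaches {X1, X5}, so X2, X3, X6 → X1, X5 cannot be enforced without a join — not preserved.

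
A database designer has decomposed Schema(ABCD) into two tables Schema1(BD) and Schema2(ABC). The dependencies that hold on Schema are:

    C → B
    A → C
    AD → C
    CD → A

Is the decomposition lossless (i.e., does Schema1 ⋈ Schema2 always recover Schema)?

Common attributes: Schema1 ∩ Schema2 = {B}.
No dependency enlarges {B}, so (B)⁺ = {B}.
The closure contains neither all of Schema1 = {BD} nor all of Schema2 = {ABC}, so the common attributes are not a superkey of either fragment. The join is lossy.

No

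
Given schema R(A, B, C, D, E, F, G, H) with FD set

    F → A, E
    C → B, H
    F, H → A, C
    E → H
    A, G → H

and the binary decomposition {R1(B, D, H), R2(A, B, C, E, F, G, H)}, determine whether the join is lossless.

Common attributes: R1 ∩ R2 = {B, H}.
No dependency enlarges {B, H}, so (B, H)⁺ = {B, H}.
The closure contains neither all of R1 = {B, D, H} nor all of R2 = {A, B, C, E, F, G, H}, so the common attributes are not a superkey of either fragment. The join is lossy.

No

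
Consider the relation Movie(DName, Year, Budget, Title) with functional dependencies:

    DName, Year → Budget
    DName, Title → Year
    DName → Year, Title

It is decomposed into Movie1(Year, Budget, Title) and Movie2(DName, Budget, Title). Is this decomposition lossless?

Common attributes: Movie1 ∩ Movie2 = {Budget, Title}.
No dependency enlarges {Budget, Title}, so (Budget, Title)⁺ = {Budget, Title}.
The closure contains neither all of Movie1 = {Year, Budget, Title} nor all of Movie2 = {DName, Budget, Title}, so the common attributes are not a superkey of either fragment. The join is lossy.

No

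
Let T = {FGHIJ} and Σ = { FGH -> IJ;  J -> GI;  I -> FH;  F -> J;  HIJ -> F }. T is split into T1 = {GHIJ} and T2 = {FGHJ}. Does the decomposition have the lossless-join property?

Common attributes: T1 ∩ T2 = {GHJ}.
Closure of {GHJ}: J → GI applies, adding I; I → FH applies, adding F. So (GHJ)⁺ = {FGHIJ}.
This closure contains every attribute of T1, so T1 ∩ T2 → T1. The join is lossless.

Yes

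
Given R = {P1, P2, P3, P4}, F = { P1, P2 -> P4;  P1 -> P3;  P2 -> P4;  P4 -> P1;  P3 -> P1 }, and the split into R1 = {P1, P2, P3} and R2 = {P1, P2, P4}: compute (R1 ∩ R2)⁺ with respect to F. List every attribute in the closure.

R1 ∩ R2 = {P1, P2}.
P1, P2 → P4 applies, adding P4
P1 → P3 applies, adding P3
Closure: {P1, P2, P3, P4}.

P1, P2, P3, P4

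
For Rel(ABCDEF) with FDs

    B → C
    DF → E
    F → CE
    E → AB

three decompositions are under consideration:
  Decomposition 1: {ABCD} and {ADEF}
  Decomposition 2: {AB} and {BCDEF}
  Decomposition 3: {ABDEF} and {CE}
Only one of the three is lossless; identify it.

Decomposition 1: common = {AD}, closure = {AD} → lossy.
Decomposition 2: common = {B}, closure = {BC} → lossy.
Decomposition 3: common = {E}, closure = {ABCE} → lossless.

Decomposition 3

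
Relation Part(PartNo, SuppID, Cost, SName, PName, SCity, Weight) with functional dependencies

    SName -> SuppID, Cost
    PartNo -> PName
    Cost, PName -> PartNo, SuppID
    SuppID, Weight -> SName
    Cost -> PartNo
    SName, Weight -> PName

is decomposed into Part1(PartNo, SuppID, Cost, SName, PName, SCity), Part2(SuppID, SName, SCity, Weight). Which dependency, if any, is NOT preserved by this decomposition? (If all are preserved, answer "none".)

SName → SuppID, Cost lies within Part1.
PartNo → PName lies within Part1.
Cost, PName → PartNo, SuppID lies within Part1.
SuppID, Weight → SName lies within Part2.
Cost → PartNo lies within Part1.
SName, Weight → PName: restricted closure across fragments reaches PName.
Every dependency is enforceable on the fragments, so the decomposition is dependency-preserving.

none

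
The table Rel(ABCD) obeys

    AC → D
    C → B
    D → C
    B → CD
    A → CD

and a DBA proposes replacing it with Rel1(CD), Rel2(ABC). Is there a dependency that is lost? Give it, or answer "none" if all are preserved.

AC → D: restricted closure across fragments reaches D.
C → B lies within Rel2.
D → C lies within Rel1.
B → CD: restricted closure across fragments reaches CD.
A → CD: restricted closure across fragments reaches CD.
Every dependency is enforceable on the fragments, so the decomposition is dependency-preserving.

none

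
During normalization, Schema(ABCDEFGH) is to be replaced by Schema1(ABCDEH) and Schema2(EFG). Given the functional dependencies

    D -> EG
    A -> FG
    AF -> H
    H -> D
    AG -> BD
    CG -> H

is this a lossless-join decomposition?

Common attributes: Schema1 ∩ Schema2 = {E}.
No dependency enlarges {E}, so (E)⁺ = {E}.
The closure contains neither all of Schema1 = {ABCDEH} nor all of Schema2 = {EFG}, so the common attributes are not a superkey of either fragment. The join is lossy.

No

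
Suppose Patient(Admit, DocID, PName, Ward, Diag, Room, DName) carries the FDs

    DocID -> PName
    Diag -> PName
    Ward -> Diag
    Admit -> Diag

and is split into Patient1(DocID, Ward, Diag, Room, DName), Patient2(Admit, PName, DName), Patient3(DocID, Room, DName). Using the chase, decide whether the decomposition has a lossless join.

Chase test. Columns are Admit, DocID, PName, Ward, Diag, Room, DName; row i has aⱼ where attribute j ∈ Patienti, else bᵢⱼ.
Initial tableau (one row per fragment):
  row 1: b11 a2 b13 a4 a5 a6 a7
  row 2: a1 b22 a3 b24 b25 b26 a7
  row 3: b31 a2 b33 b34 b35 a6 a7
Rows 1 and 3 agree on DocID; apply DocID→PName and equate their PName entries.
No row becomes fully distinguished — the join is lossy.

No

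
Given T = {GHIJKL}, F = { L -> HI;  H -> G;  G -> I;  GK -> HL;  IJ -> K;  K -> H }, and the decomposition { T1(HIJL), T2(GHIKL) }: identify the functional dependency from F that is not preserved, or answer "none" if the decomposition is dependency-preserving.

Check IJ → K: no single fragment contains all of {IJK}, and the restricted closure of {IJ} across the fragments never reaches {K}.
L → HI is preserved.
H → G is preserved.
G → I is preserved.
GK → HL is preserved.
K → H is preserved.

IJ -> K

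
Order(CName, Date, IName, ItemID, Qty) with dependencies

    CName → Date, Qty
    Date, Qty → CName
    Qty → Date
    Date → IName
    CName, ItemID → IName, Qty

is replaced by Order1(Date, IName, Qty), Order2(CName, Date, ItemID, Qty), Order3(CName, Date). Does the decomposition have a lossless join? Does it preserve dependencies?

lossless and dependency-preserving

Lossless test (chase): Rows 2 and 3 agree on CName; apply CName→Date, Qty and equate their Date, Qty entries. Rows 1 and 2 agree on Date, Qty; apply Date, Qty→CName and equate their CName entries. Rows 1 and 2 agree on Date; apply Date→IName and equate their IName entries. Rows 1 and 3 agree on Date; apply Date→IName and equate their IName entries. Row 2 is now all distinguished symbols — the join is lossless.
Dependency preservation: CName, ItemID → IName, Qty is not contained in any single fragment, but the restricted closure of its left-hand side across the fragments still reaches the right-hand side; the remaining FDs each lie inside some fragment. All dependencies are preserved.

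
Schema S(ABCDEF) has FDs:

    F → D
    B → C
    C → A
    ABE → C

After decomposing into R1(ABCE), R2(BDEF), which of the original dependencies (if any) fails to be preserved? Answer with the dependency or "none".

none

F → D lies within R2.
B → C lies within R1.
C → A lies within R1.
ABE → C lies within R1.
Every dependency is enforceable on the fragments, so the decomposition is dependency-preserving.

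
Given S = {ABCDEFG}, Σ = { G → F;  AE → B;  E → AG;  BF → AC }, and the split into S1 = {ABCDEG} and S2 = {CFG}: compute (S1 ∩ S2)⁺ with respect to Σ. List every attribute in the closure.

CFG

S1 ∩ S2 = {CG}.
G → F applies, adding F
Closure: {CFG}.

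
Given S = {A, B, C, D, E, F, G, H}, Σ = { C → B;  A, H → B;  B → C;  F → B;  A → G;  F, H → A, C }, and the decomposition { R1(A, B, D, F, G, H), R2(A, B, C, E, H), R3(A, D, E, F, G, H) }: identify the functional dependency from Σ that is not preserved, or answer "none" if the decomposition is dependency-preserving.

C → B lies within R2.
A, H → B lies within R1.
B → C lies within R2.
F → B lies within R1.
A → G lies within R1.
F, H → A, C: restricted closure across fragments reaches A, C.
Every dependency is enforceable on the fragments, so the decomposition is dependency-preserving.

none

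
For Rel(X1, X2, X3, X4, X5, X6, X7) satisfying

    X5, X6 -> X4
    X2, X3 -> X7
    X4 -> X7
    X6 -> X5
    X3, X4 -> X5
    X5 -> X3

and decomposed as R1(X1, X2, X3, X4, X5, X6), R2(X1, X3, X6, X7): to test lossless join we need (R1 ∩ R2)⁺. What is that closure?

R1 ∩ R2 = {X1, X3, X6}.
X6 → X5 applies, adding X5
X5, X6 → X4 applies, adding X4
X4 → X7 applies, adding X7
Closure: {X1, X3, X4, X5, X6, X7}.

X1, X3, X4, X5, X6, X7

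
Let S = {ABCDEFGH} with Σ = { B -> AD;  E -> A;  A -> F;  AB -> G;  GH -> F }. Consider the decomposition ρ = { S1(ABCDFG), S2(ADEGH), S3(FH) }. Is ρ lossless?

Chase test. Columns are ABCDEFGH; row i has aⱼ where attribute j ∈ Si, else bᵢⱼ.
Initial tableau (one row per fragment):
  row 1: a1 a2 a3 a4 b15 a6 a7 b18
  row 2: a1 b22 b23 a4 a5 b26 a7 a8
  row 3: b31 b32 b33 b34 b35 a6 b37 a8
Rows 1 and 2 agree on A; apply A→F and equate their F entries.
No row becomes fully distinguished — the join is lossy.

No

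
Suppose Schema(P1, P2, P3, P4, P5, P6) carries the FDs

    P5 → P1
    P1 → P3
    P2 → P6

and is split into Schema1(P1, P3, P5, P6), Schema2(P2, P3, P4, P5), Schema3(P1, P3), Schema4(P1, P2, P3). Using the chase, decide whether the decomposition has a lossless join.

No

Chase test. Columns are P1, P2, P3, P4, P5, P6; row i has aⱼ where attribute j ∈ Schemai, else bᵢⱼ.
Initial tableau (one row per fragment):
  row 1: a1 b12 a3 b14 a5 a6
  row 2: b21 a2 a3 a4 a5 b26
  row 3: a1 b32 a3 b34 b35 b36
  row 4: a1 a2 a3 b44 b45 b46
Rows 1 and 2 agree on P5; apply P5→P1 and equate their P1 entries.
Rows 2 and 4 agree on P2; apply P2→P6 and equate their P6 entries.
No row becomes fully distinguished — the join is lossy.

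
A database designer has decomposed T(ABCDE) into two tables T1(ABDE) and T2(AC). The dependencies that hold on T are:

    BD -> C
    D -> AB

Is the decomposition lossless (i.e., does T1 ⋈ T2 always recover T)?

No

Common attributes: T1 ∩ T2 = {A}.
No dependency enlarges {A}, so (A)⁺ = {A}.
The closure contains neither all of T1 = {ABDE} nor all of T2 = {AC}, so the common attributes are not a superkey of either fragment. The join is lossy.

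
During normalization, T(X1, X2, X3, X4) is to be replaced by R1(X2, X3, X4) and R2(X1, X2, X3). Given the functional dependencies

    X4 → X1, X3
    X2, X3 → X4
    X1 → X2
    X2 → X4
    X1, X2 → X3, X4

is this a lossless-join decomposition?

Yes

Common attributes: R1 ∩ R2 = {X2, X3}.
Closure of {X2, X3}: X2, X3 → X4 applies, adding X4; X4 → X1, X3 applies, adding X1. So (X2, X3)⁺ = {X1, X2, X3, X4}.
This closure contains every attribute of R1, so R1 ∩ R2 → R1. The join is lossless.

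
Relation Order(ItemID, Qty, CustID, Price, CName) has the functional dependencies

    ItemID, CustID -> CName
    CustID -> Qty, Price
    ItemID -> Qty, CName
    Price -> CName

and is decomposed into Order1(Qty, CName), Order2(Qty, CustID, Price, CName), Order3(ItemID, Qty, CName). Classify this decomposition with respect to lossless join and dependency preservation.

Lossless test (chase): applying each FD to every pair of rows produces no changes in the tableau, so no row becomes fully distinguished — the join is lossy.
Dependency preservation: ItemID, CustID → CName is not contained in any single fragment, but the restricted closure of its left-hand side across the fragments still reaches the right-hand side; the remaining FDs each lie inside some fragment. All dependencies are preserved.

lossy but dependency-preserving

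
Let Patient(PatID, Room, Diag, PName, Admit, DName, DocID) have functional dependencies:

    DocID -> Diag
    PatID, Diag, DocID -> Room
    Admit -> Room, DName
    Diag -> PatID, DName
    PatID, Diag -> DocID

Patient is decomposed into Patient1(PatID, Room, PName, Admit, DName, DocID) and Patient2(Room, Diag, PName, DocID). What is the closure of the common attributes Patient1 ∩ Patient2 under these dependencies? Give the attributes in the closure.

PatID, Room, Diag, PName, DName, DocID

Patient1 ∩ Patient2 = {Room, PName, DocID}.
DocID → Diag applies, adding Diag
Diag → PatID, DName applies, adding PatID, DName
Closure: {PatID, Room, Diag, PName, DName, DocID}.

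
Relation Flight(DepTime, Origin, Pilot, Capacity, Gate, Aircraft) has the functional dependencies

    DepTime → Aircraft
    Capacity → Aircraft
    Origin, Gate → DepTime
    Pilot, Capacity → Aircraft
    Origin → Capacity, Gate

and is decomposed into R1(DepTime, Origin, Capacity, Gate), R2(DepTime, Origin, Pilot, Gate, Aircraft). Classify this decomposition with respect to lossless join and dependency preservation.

lossless but not dependency-preserving

Lossless test: (DepTime, Origin, Gate)⁺ = {DepTime, Origin, Capacity, Gate, Aircraft}, which contains all of one fragment — lossless.
Dependency preservation: the restricted closure of {Capacity} across the fragments never reaches {Aircraft}, so Capacity → Aircraft cannot be enforced without a join — not preserved.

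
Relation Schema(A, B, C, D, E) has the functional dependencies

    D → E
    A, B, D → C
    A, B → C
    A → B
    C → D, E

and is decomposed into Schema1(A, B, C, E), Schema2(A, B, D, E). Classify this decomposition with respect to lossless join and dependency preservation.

Lossless test: (A, B, E)⁺ = {A, B, C, D, E}, which contains all of one fragment — lossless.
Dependency preservation: the restricted closure of {C} across the fragments never reaches {D, E}, so C → D, E cannot be enforced without a join — not preserved.

lossless but not dependency-preserving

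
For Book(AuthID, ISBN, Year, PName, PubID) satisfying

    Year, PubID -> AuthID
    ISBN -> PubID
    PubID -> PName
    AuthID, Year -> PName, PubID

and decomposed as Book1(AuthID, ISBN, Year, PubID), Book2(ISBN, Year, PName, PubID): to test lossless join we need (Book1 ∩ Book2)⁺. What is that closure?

AuthID, ISBN, Year, PName, PubID

Book1 ∩ Book2 = {ISBN, Year, PubID}.
Year, PubID → AuthID applies, adding AuthID
PubID → PName applies, adding PName
Closure: {AuthID, ISBN, Year, PName, PubID}.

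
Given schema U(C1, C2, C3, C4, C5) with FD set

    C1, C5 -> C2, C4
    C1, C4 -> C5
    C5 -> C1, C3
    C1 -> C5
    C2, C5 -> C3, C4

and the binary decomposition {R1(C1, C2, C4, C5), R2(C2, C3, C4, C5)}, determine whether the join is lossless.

Yes

Common attributes: R1 ∩ R2 = {C2, C4, C5}.
Closure of {C2, C4, C5}: C5 → C1, C3 applies, adding C1, C3. So (C2, C4, C5)⁺ = {C1, C2, C3, C4, C5}.
This closure contains every attribute of R1, so R1 ∩ R2 → R1. The join is lossless.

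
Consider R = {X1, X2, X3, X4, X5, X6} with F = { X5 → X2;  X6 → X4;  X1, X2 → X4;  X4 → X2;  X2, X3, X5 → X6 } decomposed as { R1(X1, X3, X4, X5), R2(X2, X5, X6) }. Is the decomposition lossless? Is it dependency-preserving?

lossy and not dependency-preserving

Lossless test: (X5)⁺ = {X2, X5}, which is a superkey of neither fragment — lossy.
Dependency preservation: the restricted closure of {X6} across the fragments never reaches {X4}, so X6 → X4 cannot be enforced without a join — not preserved.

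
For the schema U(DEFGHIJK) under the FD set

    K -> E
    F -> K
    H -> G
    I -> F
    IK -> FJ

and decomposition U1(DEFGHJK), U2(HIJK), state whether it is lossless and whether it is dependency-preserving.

Lossless test: (HJK)⁺ = {EGHJK}, which is a superkey of neither fragment — lossy.
Dependency preservation: the restricted closure of {I} across the fragments never reaches {F}, so I → F cannot be enforced without a join — not preserved.

lossy and not dependency-preserving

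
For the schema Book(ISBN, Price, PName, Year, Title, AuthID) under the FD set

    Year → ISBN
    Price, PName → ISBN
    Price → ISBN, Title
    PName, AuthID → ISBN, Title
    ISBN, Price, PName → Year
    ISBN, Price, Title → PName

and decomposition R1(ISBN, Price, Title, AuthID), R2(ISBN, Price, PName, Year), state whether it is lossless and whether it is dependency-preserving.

lossless but not dependency-preserving

Lossless test: (ISBN, Price)⁺ = {ISBN, Price, PName, Year, Title}, which contains all of one fragment — lossless.
Dependency preservation: the restricted closure of {PName, AuthID} across the fragments never reaches {ISBN, Title}, so PName, AuthID → ISBN, Title cannot be enforced without a join — not preserved.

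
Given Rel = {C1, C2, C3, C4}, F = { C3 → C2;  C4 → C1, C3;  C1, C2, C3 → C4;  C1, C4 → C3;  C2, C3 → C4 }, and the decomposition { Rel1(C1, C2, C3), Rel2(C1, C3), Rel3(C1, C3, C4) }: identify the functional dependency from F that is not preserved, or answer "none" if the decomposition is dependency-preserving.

none

C3 → C2 lies within Rel1.
C4 → C1, C3 lies within Rel3.
C1, C2, C3 → C4: restricted closure across fragments reaches C4.
C1, C4 → C3 lies within Rel3.
C2, C3 → C4: restricted closure across fragments reaches C4.
Every dependency is enforceable on the fragments, so the decomposition is dependency-preserving.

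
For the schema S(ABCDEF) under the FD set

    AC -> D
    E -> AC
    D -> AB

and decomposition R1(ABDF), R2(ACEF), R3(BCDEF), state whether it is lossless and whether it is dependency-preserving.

lossless but not dependency-preserving

Lossless test (chase): Rows 2 and 3 agree on E; apply E→AC and equate their AC entries. Rows 2 and 3 agree on AC; apply AC→D and equate their D entries. Rows 1 and 2 agree on D; apply D→AB and equate their AB entries. Row 2 is now all distinguished symbols — the join is lossless.
Dependency preservation: the restricted closure of {AC} across the fragments never reaches {D}, so AC → D cannot be enforced without a join — not preserved.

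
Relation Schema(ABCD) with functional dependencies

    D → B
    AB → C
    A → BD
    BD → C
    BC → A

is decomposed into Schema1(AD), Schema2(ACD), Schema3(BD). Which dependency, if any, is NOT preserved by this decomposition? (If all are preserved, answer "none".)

BC → A

Check BC → A: no single fragment contains all of {ABC}, and the restricted closure of {BC} across the fragments never reaches {A}.
D → B is preserved.
AB → C is preserved.
A → BD is preserved.
BD → C is preserved.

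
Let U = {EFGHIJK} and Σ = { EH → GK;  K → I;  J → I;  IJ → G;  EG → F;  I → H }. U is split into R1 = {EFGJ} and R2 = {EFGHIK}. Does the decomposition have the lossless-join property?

Common attributes: R1 ∩ R2 = {EFG}.
No dependency enlarges {EFG}, so (EFG)⁺ = {EFG}.
The closure contains neither all of R1 = {EFGJ} nor all of R2 = {EFGHIK}, so the common attributes are not a superkey of either fragment. The join is lossy.

No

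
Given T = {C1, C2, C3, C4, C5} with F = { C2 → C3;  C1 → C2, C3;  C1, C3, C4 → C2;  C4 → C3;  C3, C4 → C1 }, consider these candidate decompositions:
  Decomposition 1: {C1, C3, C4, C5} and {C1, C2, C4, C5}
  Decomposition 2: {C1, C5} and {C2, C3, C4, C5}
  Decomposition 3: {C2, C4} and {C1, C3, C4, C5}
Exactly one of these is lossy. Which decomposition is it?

Decomposition 1: common = {C1, C4, C5}, closure = {C1, C2, C3, C4, C5} → lossless.
Decomposition 2: common = {C5}, closure = {C5} → lossy.
Decomposition 3: common = {C4}, closure = {C1, C2, C3, C4} → lossless.

Decomposition 2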